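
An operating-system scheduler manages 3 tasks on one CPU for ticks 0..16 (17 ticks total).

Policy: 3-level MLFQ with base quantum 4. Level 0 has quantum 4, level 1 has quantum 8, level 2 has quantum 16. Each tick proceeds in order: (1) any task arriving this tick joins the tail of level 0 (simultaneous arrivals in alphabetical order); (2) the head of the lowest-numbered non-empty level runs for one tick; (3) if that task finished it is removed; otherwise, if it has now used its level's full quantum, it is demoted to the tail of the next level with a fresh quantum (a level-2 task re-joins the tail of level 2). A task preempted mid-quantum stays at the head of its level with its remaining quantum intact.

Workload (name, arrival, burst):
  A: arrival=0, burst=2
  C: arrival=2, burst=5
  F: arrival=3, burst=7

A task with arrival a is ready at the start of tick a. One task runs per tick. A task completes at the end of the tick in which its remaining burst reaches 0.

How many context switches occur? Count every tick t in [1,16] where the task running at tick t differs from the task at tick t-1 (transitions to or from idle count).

t=0: L0/L1/L2 = A/-/- → run A
t=1: L0/L1/L2 = A/-/- → run A
t=2: L0/L1/L2 = C/-/- → run C
t=3: L0/L1/L2 = CF/-/- → run C
t=4: L0/L1/L2 = CF/-/- → run C
t=5: L0/L1/L2 = CF/-/- → run C
t=6: L0/L1/L2 = F/C/- → run F
t=7: L0/L1/L2 = F/C/- → run F
t=8: L0/L1/L2 = F/C/- → run F
t=9: L0/L1/L2 = F/C/- → run F
t=10: L0/L1/L2 = -/CF/- → run C
t=11: L0/L1/L2 = -/F/- → run F
t=12: L0/L1/L2 = -/F/- → run F
t=13: L0/L1/L2 = -/F/- → run F
t=14: (idle)
t=15: (idle)
t=16: (idle)

context switches = 5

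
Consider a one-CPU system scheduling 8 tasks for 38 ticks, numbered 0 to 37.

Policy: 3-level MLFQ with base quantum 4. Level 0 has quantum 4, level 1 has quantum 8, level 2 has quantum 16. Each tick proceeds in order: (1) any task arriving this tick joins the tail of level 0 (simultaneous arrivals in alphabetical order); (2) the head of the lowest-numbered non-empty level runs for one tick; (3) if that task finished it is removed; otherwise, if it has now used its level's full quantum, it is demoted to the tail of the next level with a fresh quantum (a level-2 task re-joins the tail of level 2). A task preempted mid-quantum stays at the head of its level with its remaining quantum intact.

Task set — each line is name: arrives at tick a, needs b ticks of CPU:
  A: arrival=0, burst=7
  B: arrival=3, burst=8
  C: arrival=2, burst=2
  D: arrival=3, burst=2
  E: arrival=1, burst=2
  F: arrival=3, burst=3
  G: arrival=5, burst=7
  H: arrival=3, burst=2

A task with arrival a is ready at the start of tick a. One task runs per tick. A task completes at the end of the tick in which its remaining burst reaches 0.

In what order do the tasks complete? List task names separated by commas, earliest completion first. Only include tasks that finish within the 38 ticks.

t=0: L0/L1/L2 = A/-/- → run A
t=1: L0/L1/L2 = AE/-/- → run A
t=2: L0/L1/L2 = AEC/-/- → run A
t=3: L0/L1/L2 = AECBDFH/-/- → run A
t=4: L0/L1/L2 = ECBDFH/A/- → run E
t=5: L0/L1/L2 = ECBDFHG/A/- → run E
t=6: L0/L1/L2 = CBDFHG/A/- → run C
t=7: L0/L1/L2 = CBDFHG/A/- → run C
t=8: L0/L1/L2 = BDFHG/A/- → run B
t=9: L0/L1/L2 = BDFHG/A/- → run B
t=10: L0/L1/L2 = BDFHG/A/- → run B
t=11: L0/L1/L2 = BDFHG/A/- → run B
t=12: L0/L1/L2 = DFHG/AB/- → run D
t=13: L0/L1/L2 = DFHG/AB/- → run D
t=14: L0/L1/L2 = FHG/AB/- → run F
t=15: L0/L1/L2 = FHG/AB/- → run F
t=16: L0/L1/L2 = FHG/AB/- → run F
t=17: L0/L1/L2 = HG/AB/- → run H
t=18: L0/L1/L2 = HG/AB/- → run H
t=19: L0/L1/L2 = G/AB/- → run G
t=20: L0/L1/L2 = G/AB/- → run G
t=21: L0/L1/L2 = G/AB/- → run G
t=22: L0/L1/L2 = G/AB/- → run G
t=23: L0/L1/L2 = -/ABG/- → run A
t=24: L0/L1/L2 = -/ABG/- → run A
t=25: L0/L1/L2 = -/ABG/- → run A
t=26: L0/L1/L2 = -/BG/- → run B
t=27: L0/L1/L2 = -/BG/- → run B
t=28: L0/L1/L2 = -/BG/- → run B
t=29: L0/L1/L2 = -/BG/- → run B
t=30: L0/L1/L2 = -/G/- → run G
t=31: L0/L1/L2 = -/G/- → run G
t=32: L0/L1/L2 = -/G/- → run G
t=33: (idle)
t=34: (idle)
t=35: (idle)
t=36: (idle)
t=37: (idle)

completion order = E, C, D, F, H, A, B, G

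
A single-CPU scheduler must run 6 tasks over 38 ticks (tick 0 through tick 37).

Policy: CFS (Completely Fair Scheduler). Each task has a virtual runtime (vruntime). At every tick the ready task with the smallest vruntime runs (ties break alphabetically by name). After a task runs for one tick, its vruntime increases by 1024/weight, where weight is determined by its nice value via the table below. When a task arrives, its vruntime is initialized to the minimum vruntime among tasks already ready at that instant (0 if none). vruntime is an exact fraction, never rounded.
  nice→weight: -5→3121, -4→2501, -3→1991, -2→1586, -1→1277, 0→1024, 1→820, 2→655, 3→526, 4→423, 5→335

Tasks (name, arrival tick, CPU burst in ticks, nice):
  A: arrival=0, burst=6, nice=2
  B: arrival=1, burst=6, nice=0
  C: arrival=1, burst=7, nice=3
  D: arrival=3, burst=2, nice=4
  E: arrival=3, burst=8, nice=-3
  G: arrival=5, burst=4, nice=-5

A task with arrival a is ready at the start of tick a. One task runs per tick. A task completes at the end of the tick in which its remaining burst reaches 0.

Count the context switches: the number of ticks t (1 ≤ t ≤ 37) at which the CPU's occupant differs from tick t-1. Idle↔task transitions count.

t=0: vr[A=0] → run A
t=1: vr[A=1024/655 B=1024/655 C=1024/655] → run A
t=2: vr[A=2048/655 B=1024/655 C=1024/655] → run B
t=3: vr[A=2048/655 B=1679/655 C=1024/655 D=1024/655 E=1024/655] → run C
t=4: vr[A=2048/655 B=1679/655 C=604672/172265 D=1024/655 E=1024/655] → run D
t=5: vr[A=2048/655 B=1679/655 C=604672/172265 D=1103872/277065 E=1024/655 G=1024/655] → run E
t=6: vr[A=2048/655 B=1679/655 C=604672/172265 D=1103872/277065 E=2709504/1304105 G=1024/655] → run G
t=7: vr[A=2048/655 B=1679/655 C=604672/172265 D=1103872/277065 E=2709504/1304105 G=3866624/2044255] → run G
t=8: vr[A=2048/655 B=1679/655 C=604672/172265 D=1103872/277065 E=2709504/1304105 G=4537344/2044255] → run E
t=9: vr[A=2048/655 B=1679/655 C=604672/172265 D=1103872/277065 E=3380224/1304105 G=4537344/2044255] → run G
t=10: vr[A=2048/655 B=1679/655 C=604672/172265 D=1103872/277065 E=3380224/1304105 G=5208064/2044255] → run G
t=11: vr[A=2048/655 B=1679/655 C=604672/172265 D=1103872/277065 E=3380224/1304105] → run B
t=12: vr[A=2048/655 B=2334/655 C=604672/172265 D=1103872/277065 E=3380224/1304105] → run E
t=13: vr[A=2048/655 B=2334/655 C=604672/172265 D=1103872/277065 E=4050944/1304105] → run E
t=14: vr[A=2048/655 B=2334/655 C=604672/172265 D=1103872/277065 E=4721664/1304105] → run A
t=15: vr[A=3072/655 B=2334/655 C=604672/172265 D=1103872/277065 E=4721664/1304105] → run C
t=16: vr[A=3072/655 B=2334/655 C=940032/172265 D=1103872/277065 E=4721664/1304105] → run B
t=17: vr[A=3072/655 B=2989/655 C=940032/172265 D=1103872/277065 E=4721664/1304105] → run E
t=18: vr[A=3072/655 B=2989/655 C=940032/172265 D=1103872/277065 E=5392384/1304105] → run D
t=19: vr[A=3072/655 B=2989/655 C=940032/172265 E=5392384/1304105] → run E
t=20: vr[A=3072/655 B=2989/655 C=940032/172265 E=6063104/1304105] → run B
t=21: vr[A=3072/655 B=3644/655 C=940032/172265 E=6063104/1304105] → run E
t=22: vr[A=3072/655 B=3644/655 C=940032/172265 E=6733824/1304105] → run A
t=23: vr[A=4096/655 B=3644/655 C=940032/172265 E=6733824/1304105] → run E
t=24: vr[A=4096/655 B=3644/655 C=940032/172265] → run C
t=25: vr[A=4096/655 B=3644/655 C=1275392/172265] → run B
t=26: vr[A=4096/655 B=4299/655 C=1275392/172265] → run A
t=27: vr[A=1024/131 B=4299/655 C=1275392/172265] → run B
t=28: vr[A=1024/131 C=1275392/172265] → run C
t=29: vr[A=1024/131 C=1610752/172265] → run A
t=30: vr[C=1610752/172265] → run C
t=31: vr[C=1946112/172265] → run C
t=32: vr[C=2281472/172265] → run C
t=33: (idle)
t=34: (idle)
t=35: (idle)
t=36: (idle)
t=37: (idle)

context switches = 27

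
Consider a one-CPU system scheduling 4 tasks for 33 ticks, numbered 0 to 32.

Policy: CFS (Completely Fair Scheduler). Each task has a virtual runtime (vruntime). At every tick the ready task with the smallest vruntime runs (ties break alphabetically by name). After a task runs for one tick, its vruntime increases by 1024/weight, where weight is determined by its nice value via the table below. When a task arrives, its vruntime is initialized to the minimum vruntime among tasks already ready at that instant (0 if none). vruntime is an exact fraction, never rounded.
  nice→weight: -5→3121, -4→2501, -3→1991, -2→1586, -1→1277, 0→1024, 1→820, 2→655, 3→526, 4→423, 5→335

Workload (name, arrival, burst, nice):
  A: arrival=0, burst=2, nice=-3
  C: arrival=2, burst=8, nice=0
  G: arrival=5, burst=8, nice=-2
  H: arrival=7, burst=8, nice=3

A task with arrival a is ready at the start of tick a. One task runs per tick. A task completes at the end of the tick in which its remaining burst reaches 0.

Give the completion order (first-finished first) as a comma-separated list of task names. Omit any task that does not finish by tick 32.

completion order = A, C, G, H

t=0: vr[A=0] → run A
t=1: vr[A=1024/1991] → run A
t=2: vr[C=0] → run C
t=3: vr[C=1] → run C
t=4: vr[C=2] → run C
t=5: vr[C=3 G=3] → run C
t=6: vr[C=4 G=3] → run G
t=7: vr[C=4 G=2891/793 H=2891/793] → run G
t=8: vr[C=4 G=3403/793 H=2891/793] → run H
t=9: vr[C=4 G=3403/793 H=1166349/208559] → run C
t=10: vr[C=5 G=3403/793 H=1166349/208559] → run G
t=11: vr[C=5 G=3915/793 H=1166349/208559] → run G
t=12: vr[C=5 G=4427/793 H=1166349/208559] → run C
t=13: vr[C=6 G=4427/793 H=1166349/208559] → run G
t=14: vr[C=6 G=4939/793 H=1166349/208559] → run H
t=15: vr[C=6 G=4939/793 H=1572365/208559] → run C
t=16: vr[C=7 G=4939/793 H=1572365/208559] → run G
t=17: vr[C=7 G=5451/793 H=1572365/208559] → run G
t=18: vr[C=7 G=5963/793 H=1572365/208559] → run C
t=19: vr[G=5963/793 H=1572365/208559] → run G
t=20: vr[H=1572365/208559] → run H
t=21: vr[H=1978381/208559] → run H
t=22: vr[H=2384397/208559] → run H
t=23: vr[H=2790413/208559] → run H
t=24: vr[H=3196429/208559] → run H
t=25: vr[H=3602445/208559] → run H
t=26: (idle)
t=27: (idle)
t=28: (idle)
t=29: (idle)
t=30: (idle)
t=31: (idle)
t=32: (idle)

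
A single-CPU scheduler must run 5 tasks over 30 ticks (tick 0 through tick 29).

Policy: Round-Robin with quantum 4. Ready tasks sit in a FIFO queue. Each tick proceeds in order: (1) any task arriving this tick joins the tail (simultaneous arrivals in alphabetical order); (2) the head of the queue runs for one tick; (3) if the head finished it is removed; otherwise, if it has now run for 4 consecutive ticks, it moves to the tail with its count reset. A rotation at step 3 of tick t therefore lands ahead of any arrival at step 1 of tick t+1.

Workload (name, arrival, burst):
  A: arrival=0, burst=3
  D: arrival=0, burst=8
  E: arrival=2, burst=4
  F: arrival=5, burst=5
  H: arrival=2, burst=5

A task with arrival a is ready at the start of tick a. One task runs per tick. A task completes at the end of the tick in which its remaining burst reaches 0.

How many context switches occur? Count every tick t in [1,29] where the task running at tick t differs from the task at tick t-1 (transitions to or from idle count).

context switches = 8

t=0: queue=[A,D] q_used=0 → run A
t=1: queue=[A,D] q_used=1 → run A
t=2: queue=[A,D,E,H] q_used=2 → run A
t=3: queue=[D,E,H] q_used=0 → run D
t=4: queue=[D,E,H] q_used=1 → run D
t=5: queue=[D,E,H,F] q_used=2 → run D
t=6: queue=[D,E,H,F] q_used=3 → run D
t=7: queue=[E,H,F,D] q_used=0 → run E
t=8: queue=[E,H,F,D] q_used=1 → run E
t=9: queue=[E,H,F,D] q_used=2 → run E
t=10: queue=[E,H,F,D] q_used=3 → run E
t=11: queue=[H,F,D] q_used=0 → run H
t=12: queue=[H,F,D] q_used=1 → run H
t=13: queue=[H,F,D] q_used=2 → run H
t=14: queue=[H,F,D] q_used=3 → run H
t=15: queue=[F,D,H] q_used=0 → run F
t=16: queue=[F,D,H] q_used=1 → run F
t=17: queue=[F,D,H] q_used=2 → run F
t=18: queue=[F,D,H] q_used=3 → run F
t=19: queue=[D,H,F] q_used=0 → run D
t=20: queue=[D,H,F] q_used=1 → run D
t=21: queue=[D,H,F] q_used=2 → run D
t=22: queue=[D,H,F] q_used=3 → run D
t=23: queue=[H,F] q_used=0 → run H
t=24: queue=[F] q_used=0 → run F
t=25: (idle)
t=26: (idle)
t=27: (idle)
t=28: (idle)
t=29: (idle)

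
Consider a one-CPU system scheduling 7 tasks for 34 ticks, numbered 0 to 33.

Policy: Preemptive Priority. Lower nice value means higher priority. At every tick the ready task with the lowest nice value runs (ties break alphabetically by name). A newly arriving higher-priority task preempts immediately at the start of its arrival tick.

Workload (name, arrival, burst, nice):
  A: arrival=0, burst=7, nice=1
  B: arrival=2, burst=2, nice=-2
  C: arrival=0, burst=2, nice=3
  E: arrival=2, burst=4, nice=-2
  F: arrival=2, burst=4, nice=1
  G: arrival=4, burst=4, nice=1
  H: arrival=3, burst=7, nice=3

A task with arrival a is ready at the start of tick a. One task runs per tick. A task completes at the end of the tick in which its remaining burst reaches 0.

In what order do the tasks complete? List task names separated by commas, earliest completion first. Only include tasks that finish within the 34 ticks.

completion order = B, E, A, F, G, C, H

t=0: ready={A,C} → run A
t=1: ready={A,C} → run A
t=2: ready={A,B,C,E,F} → run B
t=3: ready={A,B,C,E,F,H} → run B
t=4: ready={A,C,E,F,G,H} → run E
t=5: ready={A,C,E,F,G,H} → run E
t=6: ready={A,C,E,F,G,H} → run E
t=7: ready={A,C,E,F,G,H} → run E
t=8: ready={A,C,F,G,H} → run A
t=9: ready={A,C,F,G,H} → run A
t=10: ready={A,C,F,G,H} → run A
t=11: ready={A,C,F,G,H} → run A
t=12: ready={A,C,F,G,H} → run A
t=13: ready={C,F,G,H} → run F
t=14: ready={C,F,G,H} → run F
t=15: ready={C,F,G,H} → run F
t=16: ready={C,F,G,H} → run F
t=17: ready={C,G,H} → run G
t=18: ready={C,G,H} → run G
t=19: ready={C,G,H} → run G
t=20: ready={C,G,H} → run G
t=21: ready={C,H} → run C
t=22: ready={C,H} → run C
t=23: ready={H} → run H
t=24: ready={H} → run H
t=25: ready={H} → run H
t=26: ready={H} → run H
t=27: ready={H} → run H
t=28: ready={H} → run H
t=29: ready={H} → run H
t=30: (idle)
t=31: (idle)
t=32: (idle)
t=33: (idle)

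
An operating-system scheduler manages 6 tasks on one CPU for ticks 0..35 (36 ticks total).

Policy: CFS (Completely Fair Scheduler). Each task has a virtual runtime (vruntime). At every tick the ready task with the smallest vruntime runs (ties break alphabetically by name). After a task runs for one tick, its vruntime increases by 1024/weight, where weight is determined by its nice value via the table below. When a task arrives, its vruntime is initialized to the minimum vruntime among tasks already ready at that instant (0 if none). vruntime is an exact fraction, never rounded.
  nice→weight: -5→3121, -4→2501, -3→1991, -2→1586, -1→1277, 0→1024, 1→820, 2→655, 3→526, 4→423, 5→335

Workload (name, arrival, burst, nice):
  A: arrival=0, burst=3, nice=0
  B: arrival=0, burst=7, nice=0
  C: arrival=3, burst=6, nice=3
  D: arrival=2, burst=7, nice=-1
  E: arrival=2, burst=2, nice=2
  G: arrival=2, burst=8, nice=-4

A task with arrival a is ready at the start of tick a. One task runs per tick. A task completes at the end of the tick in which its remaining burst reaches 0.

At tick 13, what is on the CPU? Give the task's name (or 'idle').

running at tick 13 = G

t=0: vr[A=0 B=0] → run A
t=1: vr[A=1 B=0] → run B
t=2: vr[A=1 B=1 D=1 E=1 G=1] → run A
t=3: vr[A=2 B=1 C=1 D=1 E=1 G=1] → run B
t=4: vr[A=2 B=2 C=1 D=1 E=1 G=1] → run C
t=5: vr[A=2 B=2 C=775/263 D=1 E=1 G=1] → run D
t=6: vr[A=2 B=2 C=775/263 D=2301/1277 E=1 G=1] → run E
t=7: vr[A=2 B=2 C=775/263 D=2301/1277 E=1679/655 G=1] → run G
t=8: vr[A=2 B=2 C=775/263 D=2301/1277 E=1679/655 G=3525/2501] → run G
t=9: vr[A=2 B=2 C=775/263 D=2301/1277 E=1679/655 G=4549/2501] → run D
t=10: vr[A=2 B=2 C=775/263 D=3325/1277 E=1679/655 G=4549/2501] → run G
t=11: vr[A=2 B=2 C=775/263 D=3325/1277 E=1679/655 G=5573/2501] → run A
t=12: vr[B=2 C=775/263 D=3325/1277 E=1679/655 G=5573/2501] → run B
t=13: vr[B=3 C=775/263 D=3325/1277 E=1679/655 G=5573/2501] → run G
t=14: vr[B=3 C=775/263 D=3325/1277 E=1679/655 G=6597/2501] → run E
t=15: vr[B=3 C=775/263 D=3325/1277 G=6597/2501] → run D
t=16: vr[B=3 C=775/263 D=4349/1277 G=6597/2501] → run G
t=17: vr[B=3 C=775/263 D=4349/1277 G=7621/2501] → run C
t=18: vr[B=3 C=1287/263 D=4349/1277 G=7621/2501] → run B
t=19: vr[B=4 C=1287/263 D=4349/1277 G=7621/2501] → run G
t=20: vr[B=4 C=1287/263 D=4349/1277 G=8645/2501] → run D
t=21: vr[B=4 C=1287/263 D=5373/1277 G=8645/2501] → run G
t=22: vr[B=4 C=1287/263 D=5373/1277 G=9669/2501] → run G
t=23: vr[B=4 C=1287/263 D=5373/1277] → run B
t=24: vr[B=5 C=1287/263 D=5373/1277] → run D
t=25: vr[B=5 C=1287/263 D=6397/1277] → run C
t=26: vr[B=5 C=1799/263 D=6397/1277] → run B
t=27: vr[B=6 C=1799/263 D=6397/1277] → run D
t=28: vr[B=6 C=1799/263 D=7421/1277] → run D
t=29: vr[B=6 C=1799/263] → run B
t=30: vr[C=1799/263] → run C
t=31: vr[C=2311/263] → run C
t=32: vr[C=2823/263] → run C
t=33: (idle)
t=34: (idle)
t=35: (idle)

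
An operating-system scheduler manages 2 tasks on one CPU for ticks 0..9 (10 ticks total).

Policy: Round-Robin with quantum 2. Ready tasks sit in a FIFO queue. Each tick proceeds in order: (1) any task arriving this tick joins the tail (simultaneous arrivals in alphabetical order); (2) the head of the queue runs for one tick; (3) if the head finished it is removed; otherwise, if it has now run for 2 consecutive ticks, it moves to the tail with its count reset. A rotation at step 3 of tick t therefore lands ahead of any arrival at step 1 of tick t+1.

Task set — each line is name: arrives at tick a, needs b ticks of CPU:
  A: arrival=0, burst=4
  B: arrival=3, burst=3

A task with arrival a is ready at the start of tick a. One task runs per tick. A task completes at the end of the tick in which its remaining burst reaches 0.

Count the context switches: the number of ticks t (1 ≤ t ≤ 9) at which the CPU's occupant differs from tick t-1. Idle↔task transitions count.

context switches = 2

t=0: queue=[A] q_used=0 → run A
t=1: queue=[A] q_used=1 → run A
t=2: queue=[A] q_used=0 → run A
t=3: queue=[A,B] q_used=1 → run A
t=4: queue=[B] q_used=0 → run B
t=5: queue=[B] q_used=1 → run B
t=6: queue=[B] q_used=0 → run B
t=7: (idle)
t=8: (idle)
t=9: (idle)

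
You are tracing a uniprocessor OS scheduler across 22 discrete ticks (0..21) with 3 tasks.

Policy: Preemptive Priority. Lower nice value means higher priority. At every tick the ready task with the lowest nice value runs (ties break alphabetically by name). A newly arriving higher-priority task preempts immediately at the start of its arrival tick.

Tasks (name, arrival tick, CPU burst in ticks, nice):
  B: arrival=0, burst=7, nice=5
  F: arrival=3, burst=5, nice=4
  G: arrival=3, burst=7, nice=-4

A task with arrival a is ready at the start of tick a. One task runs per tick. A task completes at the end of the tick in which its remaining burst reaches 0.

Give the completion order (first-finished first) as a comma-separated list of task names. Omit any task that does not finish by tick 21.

completion order = G, F, B

t=0: ready={B} → run B
t=1: ready={B} → run B
t=2: ready={B} → run B
t=3: ready={B,F,G} → run G
t=4: ready={B,F,G} → run G
t=5: ready={B,F,G} → run G
t=6: ready={B,F,G} → run G
t=7: ready={B,F,G} → run G
t=8: ready={B,F,G} → run G
t=9: ready={B,F,G} → run G
t=10: ready={B,F} → run F
t=11: ready={B,F} → run F
t=12: ready={B,F} → run F
t=13: ready={B,F} → run F
t=14: ready={B,F} → run F
t=15: ready={B} → run B
t=16: ready={B} → run B
t=17: ready={B} → run B
t=18: ready={B} → run B
t=19: (idle)
t=20: (idle)
t=21: (idle)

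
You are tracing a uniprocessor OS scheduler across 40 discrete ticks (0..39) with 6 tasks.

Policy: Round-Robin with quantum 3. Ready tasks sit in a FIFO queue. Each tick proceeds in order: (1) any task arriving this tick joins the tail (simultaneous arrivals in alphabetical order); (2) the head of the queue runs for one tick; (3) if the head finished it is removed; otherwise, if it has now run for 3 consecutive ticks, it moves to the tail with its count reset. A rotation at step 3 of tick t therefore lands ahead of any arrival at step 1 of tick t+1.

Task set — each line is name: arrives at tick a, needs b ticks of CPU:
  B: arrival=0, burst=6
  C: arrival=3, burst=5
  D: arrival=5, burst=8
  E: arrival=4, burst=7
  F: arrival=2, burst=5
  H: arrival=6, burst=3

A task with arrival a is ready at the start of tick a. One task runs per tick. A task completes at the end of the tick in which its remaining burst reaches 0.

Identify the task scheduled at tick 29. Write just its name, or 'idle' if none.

running at tick 29 = D

t=0: queue=[B] q_used=0 → run B
t=1: queue=[B] q_used=1 → run B
t=2: queue=[B,F] q_used=2 → run B
t=3: queue=[F,B,C] q_used=0 → run F
t=4: queue=[F,B,C,E] q_used=1 → run F
t=5: queue=[F,B,C,E,D] q_used=2 → run F
t=6: queue=[B,C,E,D,F,H] q_used=0 → run B
t=7: queue=[B,C,E,D,F,H] q_used=1 → run B
t=8: queue=[B,C,E,D,F,H] q_used=2 → run B
t=9: queue=[C,E,D,F,H] q_used=0 → run C
t=10: queue=[C,E,D,F,H] q_used=1 → run C
t=11: queue=[C,E,D,F,H] q_used=2 → run C
t=12: queue=[E,D,F,H,C] q_used=0 → run E
t=13: queue=[E,D,F,H,C] q_used=1 → run E
t=14: queue=[E,D,F,H,C] q_used=2 → run E
t=15: queue=[D,F,H,C,E] q_used=0 → run D
t=16: queue=[D,F,H,C,E] q_used=1 → run D
t=17: queue=[D,F,H,C,E] q_used=2 → run D
t=18: queue=[F,H,C,E,D] q_used=0 → run F
t=19: queue=[F,H,C,E,D] q_used=1 → run F
t=20: queue=[H,C,E,D] q_used=0 → run H
t=21: queue=[H,C,E,D] q_used=1 → run H
t=22: queue=[H,C,E,D] q_used=2 → run H
t=23: queue=[C,E,D] q_used=0 → run C
t=24: queue=[C,E,D] q_used=1 → run C
t=25: queue=[E,D] q_used=0 → run E
t=26: queue=[E,D] q_used=1 → run E
t=27: queue=[E,D] q_used=2 → run E
t=28: queue=[D,E] q_used=0 → run D
t=29: queue=[D,E] q_used=1 → run D
t=30: queue=[D,E] q_used=2 → run D
t=31: queue=[E,D] q_used=0 → run E
t=32: queue=[D] q_used=0 → run D
t=33: queue=[D] q_used=1 → run D
t=34: (idle)
t=35: (idle)
t=36: (idle)
t=37: (idle)
t=38: (idle)
t=39: (idle)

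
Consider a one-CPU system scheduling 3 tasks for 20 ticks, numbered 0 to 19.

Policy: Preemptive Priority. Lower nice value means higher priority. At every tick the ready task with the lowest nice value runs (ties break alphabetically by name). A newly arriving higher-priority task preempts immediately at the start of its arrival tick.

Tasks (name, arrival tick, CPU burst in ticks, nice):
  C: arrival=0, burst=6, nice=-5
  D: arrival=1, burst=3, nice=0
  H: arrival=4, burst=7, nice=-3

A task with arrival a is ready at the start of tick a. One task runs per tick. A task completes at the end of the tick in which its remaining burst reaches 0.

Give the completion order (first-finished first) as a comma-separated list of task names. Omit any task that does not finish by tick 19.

completion order = C, H, D

t=0: ready={C} → run C
t=1: ready={C,D} → run C
t=2: ready={C,D} → run C
t=3: ready={C,D} → run C
t=4: ready={C,D,H} → run C
t=5: ready={C,D,H} → run C
t=6: ready={D,H} → run H
t=7: ready={D,H} → run H
t=8: ready={D,H} → run H
t=9: ready={D,H} → run H
t=10: ready={D,H} → run H
t=11: ready={D,H} → run H
t=12: ready={D,H} → run H
t=13: ready={D} → run D
t=14: ready={D} → run D
t=15: ready={D} → run D
t=16: (idle)
t=17: (idle)
t=18: (idle)
t=19: (idle)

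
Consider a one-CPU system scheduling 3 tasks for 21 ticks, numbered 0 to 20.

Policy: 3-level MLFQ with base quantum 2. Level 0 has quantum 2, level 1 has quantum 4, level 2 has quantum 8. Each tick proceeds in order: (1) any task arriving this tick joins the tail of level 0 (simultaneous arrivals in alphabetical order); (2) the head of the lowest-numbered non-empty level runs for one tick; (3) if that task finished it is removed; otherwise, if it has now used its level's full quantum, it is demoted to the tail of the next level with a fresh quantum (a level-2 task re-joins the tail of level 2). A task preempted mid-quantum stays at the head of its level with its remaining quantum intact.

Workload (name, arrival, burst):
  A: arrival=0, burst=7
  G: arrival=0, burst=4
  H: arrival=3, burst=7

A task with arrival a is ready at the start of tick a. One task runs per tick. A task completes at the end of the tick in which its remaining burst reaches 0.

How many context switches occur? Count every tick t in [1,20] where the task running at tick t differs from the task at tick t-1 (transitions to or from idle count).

t=0: L0/L1/L2 = AG/-/- → run A
t=1: L0/L1/L2 = AG/-/- → run A
t=2: L0/L1/L2 = G/A/- → run G
t=3: L0/L1/L2 = GH/A/- → run G
t=4: L0/L1/L2 = H/AG/- → run H
t=5: L0/L1/L2 = H/AG/- → run H
t=6: L0/L1/L2 = -/AGH/- → run A
t=7: L0/L1/L2 = -/AGH/- → run A
t=8: L0/L1/L2 = -/AGH/- → run A
t=9: L0/L1/L2 = -/AGH/- → run A
t=10: L0/L1/L2 = -/GH/A → run G
t=11: L0/L1/L2 = -/GH/A → run G
t=12: L0/L1/L2 = -/H/A → run H
t=13: L0/L1/L2 = -/H/A → run H
t=14: L0/L1/L2 = -/H/A → run H
t=15: L0/L1/L2 = -/H/A → run H
t=16: L0/L1/L2 = -/-/AH → run A
t=17: L0/L1/L2 = -/-/H → run H
t=18: (idle)
t=19: (idle)
t=20: (idle)

context switches = 8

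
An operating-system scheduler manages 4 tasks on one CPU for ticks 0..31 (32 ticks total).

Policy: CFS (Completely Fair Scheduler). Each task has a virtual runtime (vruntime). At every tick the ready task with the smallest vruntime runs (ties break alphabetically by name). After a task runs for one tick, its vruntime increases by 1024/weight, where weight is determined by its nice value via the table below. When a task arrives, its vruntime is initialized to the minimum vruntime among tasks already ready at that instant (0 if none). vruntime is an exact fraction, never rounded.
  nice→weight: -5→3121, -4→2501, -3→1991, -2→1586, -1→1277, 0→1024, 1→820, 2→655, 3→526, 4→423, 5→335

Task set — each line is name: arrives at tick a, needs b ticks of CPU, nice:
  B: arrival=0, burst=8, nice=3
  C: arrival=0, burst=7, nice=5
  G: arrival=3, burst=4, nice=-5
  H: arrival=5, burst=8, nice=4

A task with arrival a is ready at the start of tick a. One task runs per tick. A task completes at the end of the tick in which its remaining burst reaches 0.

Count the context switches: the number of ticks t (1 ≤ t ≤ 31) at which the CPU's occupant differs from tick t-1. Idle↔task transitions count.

t=0: vr[B=0 C=0] → run B
t=1: vr[B=512/263 C=0] → run C
t=2: vr[B=512/263 C=1024/335] → run B
t=3: vr[B=1024/263 C=1024/335 G=1024/335] → run C
t=4: vr[B=1024/263 C=2048/335 G=1024/335] → run G
t=5: vr[B=1024/263 C=2048/335 G=3538944/1045535 H=3538944/1045535] → run G
t=6: vr[B=1024/263 C=2048/335 G=3881984/1045535 H=3538944/1045535] → run H
t=7: vr[B=1024/263 C=2048/335 G=3881984/1045535 H=2567601152/442261305] → run G
t=8: vr[B=1024/263 C=2048/335 G=4225024/1045535 H=2567601152/442261305] → run B
t=9: vr[B=1536/263 C=2048/335 G=4225024/1045535 H=2567601152/442261305] → run G
t=10: vr[B=1536/263 C=2048/335 H=2567601152/442261305] → run H
t=11: vr[B=1536/263 C=2048/335 H=3638228992/442261305] → run B
t=12: vr[B=2048/263 C=2048/335 H=3638228992/442261305] → run C
t=13: vr[B=2048/263 C=3072/335 H=3638228992/442261305] → run B
t=14: vr[B=2560/263 C=3072/335 H=3638228992/442261305] → run H
t=15: vr[B=2560/263 C=3072/335 H=1569618944/147420435] → run C
t=16: vr[B=2560/263 C=4096/335 H=1569618944/147420435] → run B
t=17: vr[B=3072/263 C=4096/335 H=1569618944/147420435] → run H
t=18: vr[B=3072/263 C=4096/335 H=5779484672/442261305] → run B
t=19: vr[B=3584/263 C=4096/335 H=5779484672/442261305] → run C
t=20: vr[B=3584/263 C=1024/67 H=5779484672/442261305] → run H
t=21: vr[B=3584/263 C=1024/67 H=6850112512/442261305] → run B
t=22: vr[C=1024/67 H=6850112512/442261305] → run C
t=23: vr[C=6144/335 H=6850112512/442261305] → run H
t=24: vr[C=6144/335 H=2640246784/147420435] → run H
t=25: vr[C=6144/335 H=8991368192/442261305] → run C
t=26: vr[H=8991368192/442261305] → run H
t=27: (idle)
t=28: (idle)
t=29: (idle)
t=30: (idle)
t=31: (idle)

context switches = 25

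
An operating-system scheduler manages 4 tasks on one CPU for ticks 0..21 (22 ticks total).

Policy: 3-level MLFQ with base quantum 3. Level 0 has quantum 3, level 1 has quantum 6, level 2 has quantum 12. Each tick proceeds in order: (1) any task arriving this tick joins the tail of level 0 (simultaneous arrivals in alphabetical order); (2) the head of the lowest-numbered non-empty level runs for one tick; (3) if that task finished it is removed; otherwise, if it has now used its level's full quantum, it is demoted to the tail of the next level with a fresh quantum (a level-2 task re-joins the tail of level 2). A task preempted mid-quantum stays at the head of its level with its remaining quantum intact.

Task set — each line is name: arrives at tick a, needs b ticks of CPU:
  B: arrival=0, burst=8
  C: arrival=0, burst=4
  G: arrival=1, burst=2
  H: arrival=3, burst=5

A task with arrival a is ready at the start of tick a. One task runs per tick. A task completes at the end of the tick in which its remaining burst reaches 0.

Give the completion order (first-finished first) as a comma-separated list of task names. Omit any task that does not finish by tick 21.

completion order = G, B, C, H

t=0: L0/L1/L2 = BC/-/- → run B
t=1: L0/L1/L2 = BCG/-/- → run B
t=2: L0/L1/L2 = BCG/-/- → run B
t=3: L0/L1/L2 = CGH/B/- → run C
t=4: L0/L1/L2 = CGH/B/- → run C
t=5: L0/L1/L2 = CGH/B/- → run C
t=6: L0/L1/L2 = GH/BC/- → run G
t=7: L0/L1/L2 = GH/BC/- → run G
t=8: L0/L1/L2 = H/BC/- → run H
t=9: L0/L1/L2 = H/BC/- → run H
t=10: L0/L1/L2 = H/BC/- → run H
t=11: L0/L1/L2 = -/BCH/- → run B
t=12: L0/L1/L2 = -/BCH/- → run B
t=13: L0/L1/L2 = -/BCH/- → run B
t=14: L0/L1/L2 = -/BCH/- → run B
t=15: L0/L1/L2 = -/BCH/- → run B
t=16: L0/L1/L2 = -/CH/- → run C
t=17: L0/L1/L2 = -/H/- → run H
t=18: L0/L1/L2 = -/H/- → run H
t=19: (idle)
t=20: (idle)
t=21: (idle)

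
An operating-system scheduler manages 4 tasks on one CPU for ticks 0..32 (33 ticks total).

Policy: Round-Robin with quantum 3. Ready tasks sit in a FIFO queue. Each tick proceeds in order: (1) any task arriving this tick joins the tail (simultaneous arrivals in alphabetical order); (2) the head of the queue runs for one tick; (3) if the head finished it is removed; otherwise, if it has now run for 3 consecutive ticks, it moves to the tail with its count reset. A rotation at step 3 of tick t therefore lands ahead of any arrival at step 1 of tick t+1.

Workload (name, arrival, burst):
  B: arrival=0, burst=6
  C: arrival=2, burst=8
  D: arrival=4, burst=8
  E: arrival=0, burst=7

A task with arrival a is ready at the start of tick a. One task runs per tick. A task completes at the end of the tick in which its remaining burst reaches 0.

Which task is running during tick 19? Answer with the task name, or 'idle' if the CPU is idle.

running at tick 19 = C

t=0: queue=[B,E] q_used=0 → run B
t=1: queue=[B,E] q_used=1 → run B
t=2: queue=[B,E,C] q_used=2 → run B
t=3: queue=[E,C,B] q_used=0 → run E
t=4: queue=[E,C,B,D] q_used=1 → run E
t=5: queue=[E,C,B,D] q_used=2 → run E
t=6: queue=[C,B,D,E] q_used=0 → run C
t=7: queue=[C,B,D,E] q_used=1 → run C
t=8: queue=[C,B,D,E] q_used=2 → run C
t=9: queue=[B,D,E,C] q_used=0 → run B
t=10: queue=[B,D,E,C] q_used=1 → run B
t=11: queue=[B,D,E,C] q_used=2 → run B
t=12: queue=[D,E,C] q_used=0 → run D
t=13: queue=[D,E,C] q_used=1 → run D
t=14: queue=[D,E,C] q_used=2 → run D
t=15: queue=[E,C,D] q_used=0 → run E
t=16: queue=[E,C,D] q_used=1 → run E
t=17: queue=[E,C,D] q_used=2 → run E
t=18: queue=[C,D,E] q_used=0 → run C
t=19: queue=[C,D,E] q_used=1 → run C
t=20: queue=[C,D,E] q_used=2 → run C
t=21: queue=[D,E,C] q_used=0 → run D
t=22: queue=[D,E,C] q_used=1 → run D
t=23: queue=[D,E,C] q_used=2 → run D
t=24: queue=[E,C,D] q_used=0 → run E
t=25: queue=[C,D] q_used=0 → run C
t=26: queue=[C,D] q_used=1 → run C
t=27: queue=[D] q_used=0 → run D
t=28: queue=[D] q_used=1 → run D
t=29: (idle)
t=30: (idle)
t=31: (idle)
t=32: (idle)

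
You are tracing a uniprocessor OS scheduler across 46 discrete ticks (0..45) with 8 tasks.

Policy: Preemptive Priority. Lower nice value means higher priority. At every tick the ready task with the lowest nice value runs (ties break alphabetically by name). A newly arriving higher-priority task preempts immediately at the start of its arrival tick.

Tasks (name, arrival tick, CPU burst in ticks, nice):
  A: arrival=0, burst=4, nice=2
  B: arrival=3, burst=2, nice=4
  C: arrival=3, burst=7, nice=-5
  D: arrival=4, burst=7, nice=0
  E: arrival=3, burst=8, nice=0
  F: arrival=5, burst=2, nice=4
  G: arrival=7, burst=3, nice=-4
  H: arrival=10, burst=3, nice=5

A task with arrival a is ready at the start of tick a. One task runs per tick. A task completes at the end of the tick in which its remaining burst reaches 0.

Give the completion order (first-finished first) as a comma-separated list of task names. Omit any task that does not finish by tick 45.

t=0: ready={A} → run A
t=1: ready={A} → run A
t=2: ready={A} → run A
t=3: ready={A,B,C,E} → run C
t=4: ready={A,B,C,D,E} → run C
t=5: ready={A,B,C,D,E,F} → run C
t=6: ready={A,B,C,D,E,F} → run C
t=7: ready={A,B,C,D,E,F,G} → run C
t=8: ready={A,B,C,D,E,F,G} → run C
t=9: ready={A,B,C,D,E,F,G} → run C
t=10: ready={A,B,D,E,F,G,H} → run G
t=11: ready={A,B,D,E,F,G,H} → run G
t=12: ready={A,B,D,E,F,G,H} → run G
t=13: ready={A,B,D,E,F,H} → run D
t=14: ready={A,B,D,E,F,H} → run D
t=15: ready={A,B,D,E,F,H} → run D
t=16: ready={A,B,D,E,F,H} → run D
t=17: ready={A,B,D,E,F,H} → run D
t=18: ready={A,B,D,E,F,H} → run D
t=19: ready={A,B,D,E,F,H} → run D
t=20: ready={A,B,E,F,H} → run E
t=21: ready={A,B,E,F,H} → run E
t=22: ready={A,B,E,F,H} → run E
t=23: ready={A,B,E,F,H} → run E
t=24: ready={A,B,E,F,H} → run E
t=25: ready={A,B,E,F,H} → run E
t=26: ready={A,B,E,F,H} → run E
t=27: ready={A,B,E,F,H} → run E
t=28: ready={A,B,F,H} → run A
t=29: ready={B,F,H} → run B
t=30: ready={B,F,H} → run B
t=31: ready={F,H} → run F
t=32: ready={F,H} → run F
t=33: ready={H} → run H
t=34: ready={H} → run H
t=35: ready={H} → run H
t=36: (idle)
t=37: (idle)
t=38: (idle)
t=39: (idle)
t=40: (idle)
t=41: (idle)
t=42: (idle)
t=43: (idle)
t=44: (idle)
t=45: (idle)

completion order = C, G, D, E, A, B, F, H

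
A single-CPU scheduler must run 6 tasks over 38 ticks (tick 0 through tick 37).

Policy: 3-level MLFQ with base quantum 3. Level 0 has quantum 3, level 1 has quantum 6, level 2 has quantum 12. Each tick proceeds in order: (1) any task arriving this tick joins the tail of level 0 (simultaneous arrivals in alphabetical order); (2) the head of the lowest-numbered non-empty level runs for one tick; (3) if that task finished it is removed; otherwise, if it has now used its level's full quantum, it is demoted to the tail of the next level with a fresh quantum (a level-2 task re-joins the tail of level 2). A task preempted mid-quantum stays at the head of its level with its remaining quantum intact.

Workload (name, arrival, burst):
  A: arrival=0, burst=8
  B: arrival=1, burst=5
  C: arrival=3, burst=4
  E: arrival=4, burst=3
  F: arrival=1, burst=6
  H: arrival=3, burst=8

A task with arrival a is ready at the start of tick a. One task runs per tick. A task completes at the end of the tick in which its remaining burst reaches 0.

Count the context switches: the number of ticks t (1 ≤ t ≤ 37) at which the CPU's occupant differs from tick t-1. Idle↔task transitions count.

t=0: L0/L1/L2 = A/-/- → run A
t=1: L0/L1/L2 = ABF/-/- → run A
t=2: L0/L1/L2 = ABF/-/- → run A
t=3: L0/L1/L2 = BFCH/A/- → run B
t=4: L0/L1/L2 = BFCHE/A/- → run B
t=5: L0/L1/L2 = BFCHE/A/- → run B
t=6: L0/L1/L2 = FCHE/AB/- → run F
t=7: L0/L1/L2 = FCHE/AB/- → run F
t=8: L0/L1/L2 = FCHE/AB/- → run F
t=9: L0/L1/L2 = CHE/ABF/- → run C
t=10: L0/L1/L2 = CHE/ABF/- → run C
t=11: L0/L1/L2 = CHE/ABF/- → run C
t=12: L0/L1/L2 = HE/ABFC/- → run H
t=13: L0/L1/L2 = HE/ABFC/- → run H
t=14: L0/L1/L2 = HE/ABFC/- → run H
t=15: L0/L1/L2 = E/ABFCH/- → run E
t=16: L0/L1/L2 = E/ABFCH/- → run E
t=17: L0/L1/L2 = E/ABFCH/- → run E
t=18: L0/L1/L2 = -/ABFCH/- → run A
t=19: L0/L1/L2 = -/ABFCH/- → run A
t=20: L0/L1/L2 = -/ABFCH/- → run A
t=21: L0/L1/L2 = -/ABFCH/- → run A
t=22: L0/L1/L2 = -/ABFCH/- → run A
t=23: L0/L1/L2 = -/BFCH/- → run B
t=24: L0/L1/L2 = -/BFCH/- → run B
t=25: L0/L1/L2 = -/FCH/- → run F
t=26: L0/L1/L2 = -/FCH/- → run F
t=27: L0/L1/L2 = -/FCH/- → run F
t=28: L0/L1/L2 = -/CH/- → run C
t=29: L0/L1/L2 = -/H/- → run H
t=30: L0/L1/L2 = -/H/- → run H
t=31: L0/L1/L2 = -/H/- → run H
t=32: L0/L1/L2 = -/H/- → run H
t=33: L0/L1/L2 = -/H/- → run H
t=34: (idle)
t=35: (idle)
t=36: (idle)
t=37: (idle)

context switches = 11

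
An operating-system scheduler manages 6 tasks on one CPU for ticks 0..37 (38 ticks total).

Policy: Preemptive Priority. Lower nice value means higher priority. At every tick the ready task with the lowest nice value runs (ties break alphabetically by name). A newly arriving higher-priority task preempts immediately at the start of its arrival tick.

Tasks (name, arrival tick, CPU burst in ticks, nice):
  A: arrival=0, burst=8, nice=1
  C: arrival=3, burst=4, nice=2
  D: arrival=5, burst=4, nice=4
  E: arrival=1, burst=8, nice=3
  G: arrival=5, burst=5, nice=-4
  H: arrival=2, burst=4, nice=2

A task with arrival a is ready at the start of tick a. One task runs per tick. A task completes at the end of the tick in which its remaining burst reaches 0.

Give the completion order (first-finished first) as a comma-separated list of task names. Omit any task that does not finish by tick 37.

completion order = G, A, C, H, E, D

t=0: ready={A} → run A
t=1: ready={A,E} → run A
t=2: ready={A,E,H} → run A
t=3: ready={A,C,E,H} → run A
t=4: ready={A,C,E,H} → run A
t=5: ready={A,C,D,E,G,H} → run G
t=6: ready={A,C,D,E,G,H} → run G
t=7: ready={A,C,D,E,G,H} → run G
t=8: ready={A,C,D,E,G,H} → run G
t=9: ready={A,C,D,E,G,H} → run G
t=10: ready={A,C,D,E,H} → run A
t=11: ready={A,C,D,E,H} → run A
t=12: ready={A,C,D,E,H} → run A
t=13: ready={C,D,E,H} → run C
t=14: ready={C,D,E,H} → run C
t=15: ready={C,D,E,H} → run C
t=16: ready={C,D,E,H} → run C
t=17: ready={D,E,H} → run H
t=18: ready={D,E,H} → run H
t=19: ready={D,E,H} → run H
t=20: ready={D,E,H} → run H
t=21: ready={D,E} → run E
t=22: ready={D,E} → run E
t=23: ready={D,E} → run E
t=24: ready={D,E} → run E
t=25: ready={D,E} → run E
t=26: ready={D,E} → run E
t=27: ready={D,E} → run E
t=28: ready={D,E} → run E
t=29: ready={D} → run D
t=30: ready={D} → run D
t=31: ready={D} → run D
t=32: ready={D} → run D
t=33: (idle)
t=34: (idle)
t=35: (idle)
t=36: (idle)
t=37: (idle)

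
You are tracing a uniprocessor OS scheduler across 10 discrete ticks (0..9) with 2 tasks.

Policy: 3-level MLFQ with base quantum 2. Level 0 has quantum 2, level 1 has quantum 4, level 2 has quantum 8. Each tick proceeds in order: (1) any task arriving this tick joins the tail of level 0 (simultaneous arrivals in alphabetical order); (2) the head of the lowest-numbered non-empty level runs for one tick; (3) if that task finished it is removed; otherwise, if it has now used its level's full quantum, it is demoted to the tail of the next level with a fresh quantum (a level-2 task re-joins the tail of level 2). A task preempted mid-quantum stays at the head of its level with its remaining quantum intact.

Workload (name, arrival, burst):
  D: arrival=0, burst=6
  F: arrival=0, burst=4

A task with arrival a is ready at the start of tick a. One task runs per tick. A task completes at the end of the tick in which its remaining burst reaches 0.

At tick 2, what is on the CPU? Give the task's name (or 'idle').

running at tick 2 = F

t=0: L0/L1/L2 = DF/-/- → run D
t=1: L0/L1/L2 = DF/-/- → run D
t=2: L0/L1/L2 = F/D/- → run F
t=3: L0/L1/L2 = F/D/- → run F
t=4: L0/L1/L2 = -/DF/- → run D
t=5: L0/L1/L2 = -/DF/- → run D
t=6: L0/L1/L2 = -/DF/- → run D
t=7: L0/L1/L2 = -/DF/- → run D
t=8: L0/L1/L2 = -/F/- → run F
t=9: L0/L1/L2 = -/F/- → run F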